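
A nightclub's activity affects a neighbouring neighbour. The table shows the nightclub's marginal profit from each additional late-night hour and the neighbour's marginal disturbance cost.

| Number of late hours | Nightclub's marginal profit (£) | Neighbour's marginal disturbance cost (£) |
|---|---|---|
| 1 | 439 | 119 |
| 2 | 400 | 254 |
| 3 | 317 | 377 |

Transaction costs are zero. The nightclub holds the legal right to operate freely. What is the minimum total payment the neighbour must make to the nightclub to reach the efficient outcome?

Left alone the nightclub would choose level 3 (marginal profit stays positive).
Efficient level: k* = 2 (marginal profit ≥ marginal disturbance cost through 2).
The neighbour must at least cover the nightclub's forgone profit from cutting 3→2: 317 = 317.

£317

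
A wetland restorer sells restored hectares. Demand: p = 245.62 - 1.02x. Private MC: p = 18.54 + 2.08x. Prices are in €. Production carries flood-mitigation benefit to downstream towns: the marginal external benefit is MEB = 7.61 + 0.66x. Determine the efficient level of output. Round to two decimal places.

x* = 96.18

Social marginal cost = private MC − MEB = 10.93 + 1.42x.
Set SMC = demand: 10.93 + 1.42x = 245.62 - 1.02x → x* = 96.1844.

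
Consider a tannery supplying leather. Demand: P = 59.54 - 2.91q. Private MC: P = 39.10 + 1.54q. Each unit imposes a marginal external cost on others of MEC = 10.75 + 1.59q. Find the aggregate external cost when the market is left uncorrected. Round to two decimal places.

66.15

Market equilibrium (private): 39.10 + 1.54q = 59.54 - 2.91q → q_m = 4.5933.
Total external cost = ∫₀^{q_m} (10.75 + 1.59q) dq = 10.75×4.5933 + ½×1.59×4.5933² = 66.1512.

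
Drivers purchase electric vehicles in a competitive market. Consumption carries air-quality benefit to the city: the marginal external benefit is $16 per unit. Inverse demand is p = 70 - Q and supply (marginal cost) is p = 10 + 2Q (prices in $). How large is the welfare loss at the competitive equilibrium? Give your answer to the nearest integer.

Market equilibrium (private): 10 + 2Q = 70 - Q → Q_m = 20.0000.
Social marginal benefit = demand + MEB = 86 - Q.
Set SMB = MC: 86 - Q = 10 + 2Q → Q* = 25.3333.
The loss is the area between SMB and MC from Q* to Q_m; with linear curves that's a triangle of height MEB(Q_m).
DWL = ½ × 5.3333 × 16.0000 = 42.6664.

DWL = $43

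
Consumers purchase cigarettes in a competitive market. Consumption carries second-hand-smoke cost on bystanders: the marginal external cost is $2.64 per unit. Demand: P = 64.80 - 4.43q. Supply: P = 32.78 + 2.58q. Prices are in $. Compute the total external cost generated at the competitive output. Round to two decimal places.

$12.06

Market equilibrium (private): 32.78 + 2.58q = 64.80 - 4.43q → q_m = 4.5678.
Total external cost = MEC × q_m = 2.64 × 4.5678 = 12.0590.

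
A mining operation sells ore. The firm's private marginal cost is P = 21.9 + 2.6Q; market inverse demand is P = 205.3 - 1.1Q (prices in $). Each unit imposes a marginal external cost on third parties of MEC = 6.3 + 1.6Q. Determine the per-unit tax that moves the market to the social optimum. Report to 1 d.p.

tax = $59.8 per unit

Social marginal cost = private MC + MEC = 28.2 + 4.2Q.
Set SMC = demand: 28.2 + 4.2Q = 205.3 - 1.1Q → Q* = 33.4151.
The Pigouvian tax equals MEC at Q*: 6.3 + 1.6×33.4151 = 59.7642.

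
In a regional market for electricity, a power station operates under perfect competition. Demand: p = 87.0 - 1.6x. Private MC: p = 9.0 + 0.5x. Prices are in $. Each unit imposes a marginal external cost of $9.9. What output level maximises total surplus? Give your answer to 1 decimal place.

Social marginal cost = private MC + MEC = 18.9 + 0.5x.
Set SMC = demand: 18.9 + 0.5x = 87.0 - 1.6x → x* = 32.4286.

x* = 32.4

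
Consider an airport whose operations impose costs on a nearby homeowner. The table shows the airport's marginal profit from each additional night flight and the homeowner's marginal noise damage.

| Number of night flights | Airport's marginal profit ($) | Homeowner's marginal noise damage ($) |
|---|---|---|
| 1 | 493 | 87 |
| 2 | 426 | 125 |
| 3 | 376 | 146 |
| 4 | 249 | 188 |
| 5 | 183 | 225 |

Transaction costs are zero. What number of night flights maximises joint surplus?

Bargaining reaches the level where marginal profit last exceeds marginal noise damage.
That holds through level 4 (249 ≥ 188) but not at 5 (183 < 225).

4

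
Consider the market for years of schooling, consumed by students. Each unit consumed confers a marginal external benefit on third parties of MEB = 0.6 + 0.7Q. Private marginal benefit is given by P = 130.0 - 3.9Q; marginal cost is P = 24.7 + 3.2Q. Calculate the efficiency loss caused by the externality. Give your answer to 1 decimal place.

DWL = 9.4

Market equilibrium (private): 24.7 + 3.2Q = 130.0 - 3.9Q → Q_m = 14.8310.
Social marginal benefit = demand + MEB = 130.6 - 3.2Q.
Set SMB = MC: 130.6 - 3.2Q = 24.7 + 3.2Q → Q* = 16.5469.
Between Q* and Q_m the wedge SMB − MC runs linearly from 0 to MEB(Q_m), so the loss is a triangle.
DWL = ½ × 1.7159 × 10.9817 = 9.4217.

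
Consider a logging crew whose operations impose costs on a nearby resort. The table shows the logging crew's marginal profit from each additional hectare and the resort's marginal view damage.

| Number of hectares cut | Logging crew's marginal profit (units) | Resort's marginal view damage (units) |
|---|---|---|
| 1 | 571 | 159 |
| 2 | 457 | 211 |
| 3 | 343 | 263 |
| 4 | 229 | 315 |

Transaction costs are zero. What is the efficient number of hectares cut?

Bargaining reaches the level where marginal profit last exceeds marginal view damage.
That holds through level 3 (343 ≥ 263) but not at 4 (229 < 315).

3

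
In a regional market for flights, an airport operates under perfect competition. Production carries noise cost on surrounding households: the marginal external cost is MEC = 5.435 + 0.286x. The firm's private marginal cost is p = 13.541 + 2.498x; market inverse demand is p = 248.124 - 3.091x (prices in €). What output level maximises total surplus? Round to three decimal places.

x* = 39.004

Social marginal cost = private MC + MEC = 18.976 + 2.784x.
Set SMC = demand: 18.976 + 2.784x = 248.124 - 3.091x → x* = 39.0039.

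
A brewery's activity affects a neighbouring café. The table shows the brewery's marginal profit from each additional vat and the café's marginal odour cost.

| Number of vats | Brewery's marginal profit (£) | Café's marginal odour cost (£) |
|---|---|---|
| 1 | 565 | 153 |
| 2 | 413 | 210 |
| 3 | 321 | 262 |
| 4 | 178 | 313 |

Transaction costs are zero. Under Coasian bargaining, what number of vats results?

3

Bargaining reaches the level where marginal profit last exceeds marginal odour cost.
That holds through level 3 (321 ≥ 262) but not at 4 (178 < 313).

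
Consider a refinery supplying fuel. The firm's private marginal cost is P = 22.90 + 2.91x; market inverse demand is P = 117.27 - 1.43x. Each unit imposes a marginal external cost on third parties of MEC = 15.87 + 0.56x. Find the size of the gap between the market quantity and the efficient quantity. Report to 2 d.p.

Market equilibrium (private): 22.90 + 2.91x = 117.27 - 1.43x → x_m = 21.7442.
Social marginal cost = private MC + MEC = 38.77 + 3.47x.
Set SMC = demand: 38.77 + 3.47x = 117.27 - 1.43x → x* = 16.0204.
Gap = |21.7442 − 16.0204| = 5.7238.

5.72 units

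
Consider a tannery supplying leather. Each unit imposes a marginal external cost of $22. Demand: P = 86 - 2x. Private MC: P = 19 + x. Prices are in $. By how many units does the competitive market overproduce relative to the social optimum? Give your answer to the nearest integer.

7 units

Market equilibrium (private): 19 + x = 86 - 2x → x_m = 22.3333.
Social marginal cost = private MC + MEC = 41 + x.
Set SMC = demand: 41 + x = 86 - 2x → x* = 15.0000.
Gap = |22.3333 − 15.0000| = 7.3333.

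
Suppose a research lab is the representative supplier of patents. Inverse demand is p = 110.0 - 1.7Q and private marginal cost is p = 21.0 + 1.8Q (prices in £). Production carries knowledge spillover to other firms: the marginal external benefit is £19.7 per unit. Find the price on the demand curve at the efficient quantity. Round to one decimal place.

P = £57.2

Social marginal cost = private MC − MEB = 1.3 + 1.8Q.
Set SMC = demand: 1.3 + 1.8Q = 110.0 - 1.7Q → Q* = 31.0571.
Consumer price on the demand curve at Q*: 110.0 − 1.7×31.0571 = 57.2029.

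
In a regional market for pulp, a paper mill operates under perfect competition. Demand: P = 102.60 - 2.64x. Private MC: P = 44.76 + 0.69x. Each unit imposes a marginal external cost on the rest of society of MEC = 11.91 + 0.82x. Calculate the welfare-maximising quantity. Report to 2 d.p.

x* = 11.07

Social marginal cost = private MC + MEC = 56.67 + 1.51x.
Set SMC = demand: 56.67 + 1.51x = 102.60 - 2.64x → x* = 11.0675.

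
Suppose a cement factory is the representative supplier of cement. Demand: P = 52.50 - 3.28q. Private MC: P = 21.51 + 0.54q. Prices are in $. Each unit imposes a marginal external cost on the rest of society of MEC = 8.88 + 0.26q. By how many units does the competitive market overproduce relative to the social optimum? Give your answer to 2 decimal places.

Market equilibrium (private): 21.51 + 0.54q = 52.50 - 3.28q → q_m = 8.1126.
Social marginal cost = private MC + MEC = 30.39 + 0.80q.
Set SMC = demand: 30.39 + 0.80q = 52.50 - 3.28q → q* = 5.4191.
Gap = |8.1126 − 5.4191| = 2.6935.

2.69 units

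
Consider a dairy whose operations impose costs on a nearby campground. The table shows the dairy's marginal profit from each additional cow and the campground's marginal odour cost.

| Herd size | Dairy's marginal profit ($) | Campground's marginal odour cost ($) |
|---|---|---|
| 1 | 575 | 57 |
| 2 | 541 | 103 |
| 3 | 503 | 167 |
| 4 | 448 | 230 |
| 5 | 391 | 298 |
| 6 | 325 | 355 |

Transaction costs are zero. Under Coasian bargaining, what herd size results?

Bargaining reaches the level where marginal profit last exceeds marginal odour cost.
That holds through level 5 (391 ≥ 298) but not at 6 (325 < 355).

5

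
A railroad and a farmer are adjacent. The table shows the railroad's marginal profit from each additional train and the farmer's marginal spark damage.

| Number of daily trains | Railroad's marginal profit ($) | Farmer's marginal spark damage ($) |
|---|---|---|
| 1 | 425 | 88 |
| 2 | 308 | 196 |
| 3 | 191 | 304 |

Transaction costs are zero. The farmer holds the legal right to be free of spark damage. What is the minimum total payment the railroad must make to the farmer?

Efficient level: marginal profit ≥ marginal spark damage through level 2, so k* = 2.
With the farmer holding the right, the railroad must at least compensate total damage at k*: 88 + 196 = 284.

$284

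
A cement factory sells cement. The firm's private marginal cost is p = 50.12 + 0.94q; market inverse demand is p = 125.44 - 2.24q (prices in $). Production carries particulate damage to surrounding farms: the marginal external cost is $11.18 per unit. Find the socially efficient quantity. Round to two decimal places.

q* = 20.17

Social marginal cost = private MC + MEC = 61.30 + 0.94q.
Set SMC = demand: 61.30 + 0.94q = 125.44 - 2.24q → q* = 20.1698.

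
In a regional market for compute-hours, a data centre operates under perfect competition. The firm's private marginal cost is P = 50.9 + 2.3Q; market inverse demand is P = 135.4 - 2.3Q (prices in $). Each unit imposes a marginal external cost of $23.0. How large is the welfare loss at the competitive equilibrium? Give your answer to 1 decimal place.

Market equilibrium (private): 50.9 + 2.3Q = 135.4 - 2.3Q → Q_m = 18.3696.
Social marginal cost = private MC + MEC = 73.9 + 2.3Q.
Set SMC = demand: 73.9 + 2.3Q = 135.4 - 2.3Q → Q* = 13.3696.
The welfare-loss triangle has base |Q_m − Q*| and height MEC(Q_m) (the vertical gap between SMC and demand is zero at Q* and MEC at Q_m).
DWL = ½ × 5.0000 × 23.0000 = 57.5000.

DWL = $57.5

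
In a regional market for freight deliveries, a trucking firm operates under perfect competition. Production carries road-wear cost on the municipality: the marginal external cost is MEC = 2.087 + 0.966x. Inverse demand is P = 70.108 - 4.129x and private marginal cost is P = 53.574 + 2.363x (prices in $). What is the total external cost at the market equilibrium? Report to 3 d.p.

Market equilibrium (private): 53.574 + 2.363x = 70.108 - 4.129x → x_m = 2.5468.
Total external cost = ∫₀^{x_m} (2.087 + 0.966x) dx = 2.087×2.5468 + ½×0.966×2.5468² = 8.4480.

$8.448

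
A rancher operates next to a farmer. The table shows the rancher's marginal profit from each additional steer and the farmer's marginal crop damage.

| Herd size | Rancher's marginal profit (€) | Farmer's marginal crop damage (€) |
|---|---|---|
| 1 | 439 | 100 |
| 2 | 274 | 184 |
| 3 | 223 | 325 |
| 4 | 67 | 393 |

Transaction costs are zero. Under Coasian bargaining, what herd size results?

Bargaining reaches the level where marginal profit last exceeds marginal crop damage.
That holds through level 2 (274 ≥ 184) but not at 3 (223 < 325).

2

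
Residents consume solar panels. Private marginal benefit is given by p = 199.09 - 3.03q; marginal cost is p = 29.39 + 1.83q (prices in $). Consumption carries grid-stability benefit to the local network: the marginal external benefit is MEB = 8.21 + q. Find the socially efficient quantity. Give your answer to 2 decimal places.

Social marginal benefit = demand + MEB = 207.30 - 2.03q.
Set SMB = MC: 207.30 - 2.03q = 29.39 + 1.83q → q* = 46.0907.

q* = 46.09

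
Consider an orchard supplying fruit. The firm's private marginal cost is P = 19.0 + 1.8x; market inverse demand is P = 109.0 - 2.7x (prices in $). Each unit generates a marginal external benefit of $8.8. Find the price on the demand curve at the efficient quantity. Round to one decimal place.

Social marginal cost = private MC − MEB = 10.2 + 1.8x.
Set SMC = demand: 10.2 + 1.8x = 109.0 - 2.7x → x* = 21.9556.
Consumer price on the demand curve at x*: 109.0 − 2.7×21.9556 = 49.7199.

P = $49.7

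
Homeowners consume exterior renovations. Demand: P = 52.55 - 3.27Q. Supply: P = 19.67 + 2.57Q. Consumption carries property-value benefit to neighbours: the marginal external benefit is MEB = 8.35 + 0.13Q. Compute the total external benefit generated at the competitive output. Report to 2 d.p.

Market equilibrium (private): 19.67 + 2.57Q = 52.55 - 3.27Q → Q_m = 5.6301.
Total external benefit = ∫₀^{Q_m} (8.35 + 0.13Q) dQ = 8.35×5.6301 + ½×0.13×5.6301² = 49.0717.

49.07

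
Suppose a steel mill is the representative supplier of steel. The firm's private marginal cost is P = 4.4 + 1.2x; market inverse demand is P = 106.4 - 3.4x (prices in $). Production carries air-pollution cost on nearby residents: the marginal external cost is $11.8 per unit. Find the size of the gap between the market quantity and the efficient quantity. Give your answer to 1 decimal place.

2.6 units

Market equilibrium (private): 4.4 + 1.2x = 106.4 - 3.4x → x_m = 22.1739.
Social marginal cost = private MC + MEC = 16.2 + 1.2x.
Set SMC = demand: 16.2 + 1.2x = 106.4 - 3.4x → x* = 19.6087.
Gap = |22.1739 − 19.6087| = 2.5652.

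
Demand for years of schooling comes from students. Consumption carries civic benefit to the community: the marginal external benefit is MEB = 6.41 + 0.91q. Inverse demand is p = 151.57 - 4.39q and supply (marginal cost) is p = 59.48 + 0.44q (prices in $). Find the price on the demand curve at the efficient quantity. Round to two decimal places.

P = $41.26

Social marginal benefit = demand + MEB = 157.98 - 3.48q.
Set SMB = MC: 157.98 - 3.48q = 59.48 + 0.44q → q* = 25.1276.
Consumer price on the demand curve at q*: 151.57 − 4.39×25.1276 = 41.2598.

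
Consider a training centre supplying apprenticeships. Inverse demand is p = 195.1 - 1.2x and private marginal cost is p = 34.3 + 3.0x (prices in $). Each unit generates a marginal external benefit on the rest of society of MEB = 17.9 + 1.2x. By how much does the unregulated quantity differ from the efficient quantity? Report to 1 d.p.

Market equilibrium (private): 34.3 + 3.0x = 195.1 - 1.2x → x_m = 38.2857.
Social marginal cost = private MC − MEB = 16.4 + 1.8x.
Set SMC = demand: 16.4 + 1.8x = 195.1 - 1.2x → x* = 59.5667.
Gap = |38.2857 − 59.5667| = 21.2810.

21.3 units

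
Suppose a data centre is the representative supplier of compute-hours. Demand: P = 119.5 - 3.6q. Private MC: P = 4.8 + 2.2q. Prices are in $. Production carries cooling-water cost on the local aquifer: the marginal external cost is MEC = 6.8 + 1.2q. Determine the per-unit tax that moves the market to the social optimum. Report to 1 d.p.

tax = $25.3 per unit

Social marginal cost = private MC + MEC = 11.6 + 3.4q.
Set SMC = demand: 11.6 + 3.4q = 119.5 - 3.6q → q* = 15.4143.
The Pigouvian tax equals MEC at q*: 6.8 + 1.2×15.4143 = 25.2972.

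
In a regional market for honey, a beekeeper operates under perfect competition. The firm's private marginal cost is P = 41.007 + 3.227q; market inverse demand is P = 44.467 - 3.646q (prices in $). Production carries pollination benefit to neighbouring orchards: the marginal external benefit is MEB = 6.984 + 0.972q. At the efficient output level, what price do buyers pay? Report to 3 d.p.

P = $38.014

Social marginal cost = private MC − MEB = 34.023 + 2.255q.
Set SMC = demand: 34.023 + 2.255q = 44.467 - 3.646q → q* = 1.7699.
Consumer price on the demand curve at q*: 44.467 − 3.646×1.7699 = 38.0139.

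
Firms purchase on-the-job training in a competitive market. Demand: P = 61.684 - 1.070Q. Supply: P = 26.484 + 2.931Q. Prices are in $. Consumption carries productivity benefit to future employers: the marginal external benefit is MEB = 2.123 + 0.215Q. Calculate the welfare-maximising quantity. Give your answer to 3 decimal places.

Social marginal benefit = demand + MEB = 63.807 - 0.855Q.
Set SMB = MC: 63.807 - 0.855Q = 26.484 + 2.931Q → Q* = 9.8582.

Q* = 9.858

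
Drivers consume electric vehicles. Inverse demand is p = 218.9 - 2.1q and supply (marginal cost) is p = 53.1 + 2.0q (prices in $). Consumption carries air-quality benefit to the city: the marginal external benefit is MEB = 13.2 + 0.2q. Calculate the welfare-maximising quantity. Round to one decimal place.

q* = 45.9

Social marginal benefit = demand + MEB = 232.1 - 1.9q.
Set SMB = MC: 232.1 - 1.9q = 53.1 + 2.0q → q* = 45.8974.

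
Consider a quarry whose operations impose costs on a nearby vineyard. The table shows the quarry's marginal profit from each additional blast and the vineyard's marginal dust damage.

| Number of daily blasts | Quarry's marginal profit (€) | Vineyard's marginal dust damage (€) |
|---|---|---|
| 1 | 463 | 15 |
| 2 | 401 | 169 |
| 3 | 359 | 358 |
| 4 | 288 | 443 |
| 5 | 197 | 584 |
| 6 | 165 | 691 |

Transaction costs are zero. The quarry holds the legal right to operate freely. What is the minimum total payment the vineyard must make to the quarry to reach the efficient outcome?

Left alone the quarry would choose level 6 (marginal profit stays positive).
Efficient level: k* = 3 (marginal profit ≥ marginal dust damage through 3).
The vineyard must at least cover the quarry's forgone profit from cutting 6→3: 288 + 197 + 165 = 650.

€650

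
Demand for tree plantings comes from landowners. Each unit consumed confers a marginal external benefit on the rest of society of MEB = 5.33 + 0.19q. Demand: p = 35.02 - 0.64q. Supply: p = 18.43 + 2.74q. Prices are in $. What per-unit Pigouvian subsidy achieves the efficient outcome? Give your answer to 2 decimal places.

Social marginal benefit = demand + MEB = 40.35 - 0.45q.
Set SMB = MC: 40.35 - 0.45q = 18.43 + 2.74q → q* = 6.8715.
The Pigouvian subsidy equals MEB at q*: 5.33 + 0.19×6.8715 = 6.6356.

subsidy = $6.64 per unit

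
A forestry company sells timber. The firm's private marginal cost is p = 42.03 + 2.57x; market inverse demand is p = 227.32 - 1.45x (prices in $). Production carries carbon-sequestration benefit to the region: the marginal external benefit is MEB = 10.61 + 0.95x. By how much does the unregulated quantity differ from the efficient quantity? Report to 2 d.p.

17.72 units

Market equilibrium (private): 42.03 + 2.57x = 227.32 - 1.45x → x_m = 46.0920.
Social marginal cost = private MC − MEB = 31.42 + 1.62x.
Set SMC = demand: 31.42 + 1.62x = 227.32 - 1.45x → x* = 63.8111.
Gap = |46.0920 − 63.8111| = 17.7191.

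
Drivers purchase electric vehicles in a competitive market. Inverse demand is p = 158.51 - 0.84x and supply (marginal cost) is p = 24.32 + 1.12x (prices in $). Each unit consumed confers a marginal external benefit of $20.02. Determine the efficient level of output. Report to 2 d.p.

Social marginal benefit = demand + MEB = 178.53 - 0.84x.
Set SMB = MC: 178.53 - 0.84x = 24.32 + 1.12x → x* = 78.6786.

x* = 78.68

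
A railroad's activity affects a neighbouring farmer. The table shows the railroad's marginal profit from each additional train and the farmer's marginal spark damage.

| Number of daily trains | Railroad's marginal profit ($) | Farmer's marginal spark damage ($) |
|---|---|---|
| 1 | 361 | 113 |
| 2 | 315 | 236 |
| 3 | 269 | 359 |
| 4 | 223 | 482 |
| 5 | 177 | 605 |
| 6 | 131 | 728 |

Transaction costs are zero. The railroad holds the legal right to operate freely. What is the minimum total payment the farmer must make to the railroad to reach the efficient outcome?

Left alone the railroad would choose level 6 (marginal profit stays positive).
Efficient level: k* = 2 (marginal profit ≥ marginal spark damage through 2).
The farmer must at least cover the railroad's forgone profit from cutting 6→2: 269 + 223 + 177 + 131 = 800.

$800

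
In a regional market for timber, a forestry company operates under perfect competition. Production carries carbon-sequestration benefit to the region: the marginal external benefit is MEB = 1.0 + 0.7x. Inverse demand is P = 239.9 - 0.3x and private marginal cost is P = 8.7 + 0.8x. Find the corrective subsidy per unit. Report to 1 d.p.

Social marginal cost = private MC − MEB = 7.7 + 0.1x.
Set SMC = demand: 7.7 + 0.1x = 239.9 - 0.3x → x* = 580.5000.
The Pigouvian subsidy equals MEB at x*: 1.0 + 0.7×580.5000 = 407.3500.

subsidy = 407.4 per unit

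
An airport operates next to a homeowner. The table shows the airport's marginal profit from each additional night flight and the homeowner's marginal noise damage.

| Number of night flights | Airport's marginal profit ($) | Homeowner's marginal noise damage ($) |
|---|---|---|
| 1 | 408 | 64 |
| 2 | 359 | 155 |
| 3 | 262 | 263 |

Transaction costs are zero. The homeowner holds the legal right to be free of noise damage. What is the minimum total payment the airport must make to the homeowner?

$219

Efficient level: marginal profit ≥ marginal noise damage through level 2, so k* = 2.
With the homeowner holding the right, the airport must at least compensate total damage at k*: 64 + 155 = 219.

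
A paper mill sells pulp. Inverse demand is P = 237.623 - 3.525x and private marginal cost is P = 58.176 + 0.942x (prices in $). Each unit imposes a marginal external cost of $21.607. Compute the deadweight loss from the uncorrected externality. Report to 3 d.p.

DWL = $52.257

Market equilibrium (private): 58.176 + 0.942x = 237.623 - 3.525x → x_m = 40.1717.
Social marginal cost = private MC + MEC = 79.783 + 0.942x.
Set SMC = demand: 79.783 + 0.942x = 237.623 - 3.525x → x* = 35.3347.
The welfare-loss triangle has base |x_m − x*| and height MEC(x_m) (the vertical gap between SMC and demand is zero at x* and MEC at x_m).
DWL = ½ × 4.8370 × 21.6070 = 52.2565.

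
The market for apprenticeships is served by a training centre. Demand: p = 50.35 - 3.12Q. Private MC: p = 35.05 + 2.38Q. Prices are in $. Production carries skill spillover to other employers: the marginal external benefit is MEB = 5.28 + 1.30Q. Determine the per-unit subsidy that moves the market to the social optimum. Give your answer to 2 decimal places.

subsidy = $11.65 per unit

Social marginal cost = private MC − MEB = 29.77 + 1.08Q.
Set SMC = demand: 29.77 + 1.08Q = 50.35 - 3.12Q → Q* = 4.9000.
The Pigouvian subsidy equals MEB at Q*: 5.28 + 1.30×4.9000 = 11.6500.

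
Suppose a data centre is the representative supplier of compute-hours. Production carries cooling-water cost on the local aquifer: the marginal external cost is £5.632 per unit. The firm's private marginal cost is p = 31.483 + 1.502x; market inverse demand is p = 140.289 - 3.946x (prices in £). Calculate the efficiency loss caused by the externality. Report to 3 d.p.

Market equilibrium (private): 31.483 + 1.502x = 140.289 - 3.946x → x_m = 19.9717.
Social marginal cost = private MC + MEC = 37.115 + 1.502x.
Set SMC = demand: 37.115 + 1.502x = 140.289 - 3.946x → x* = 18.9380.
The loss is the area between SMC and demand from x* to x_m; with linear curves that's a triangle of height MEC(x_m).
DWL = ½ × 1.0337 × 5.6320 = 2.9109.

DWL = £2.911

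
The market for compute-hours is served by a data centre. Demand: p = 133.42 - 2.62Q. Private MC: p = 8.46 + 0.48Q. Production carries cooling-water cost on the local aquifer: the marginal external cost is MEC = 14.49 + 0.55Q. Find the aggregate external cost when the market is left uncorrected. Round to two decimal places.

Market equilibrium (private): 8.46 + 0.48Q = 133.42 - 2.62Q → Q_m = 40.3097.
Total external cost = ∫₀^{Q_m} (14.49 + 0.55Q) dQ = 14.49×40.3097 + ½×0.55×40.3097² = 1030.9273.

1030.93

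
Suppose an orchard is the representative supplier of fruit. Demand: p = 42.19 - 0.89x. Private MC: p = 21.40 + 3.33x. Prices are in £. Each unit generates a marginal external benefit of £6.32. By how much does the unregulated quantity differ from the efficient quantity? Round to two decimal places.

1.50 units

Market equilibrium (private): 21.40 + 3.33x = 42.19 - 0.89x → x_m = 4.9265.
Social marginal cost = private MC − MEB = 15.08 + 3.33x.
Set SMC = demand: 15.08 + 3.33x = 42.19 - 0.89x → x* = 6.4242.
Gap = |4.9265 − 6.4242| = 1.4977.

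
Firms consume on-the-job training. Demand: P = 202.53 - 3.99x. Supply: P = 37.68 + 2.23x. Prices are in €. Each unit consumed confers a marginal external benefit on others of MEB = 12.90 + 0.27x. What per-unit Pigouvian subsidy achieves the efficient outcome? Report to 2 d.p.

subsidy = €20.97 per unit

Social marginal benefit = demand + MEB = 215.43 - 3.72x.
Set SMB = MC: 215.43 - 3.72x = 37.68 + 2.23x → x* = 29.8739.
The Pigouvian subsidy equals MEB at x*: 12.90 + 0.27×29.8739 = 20.9660.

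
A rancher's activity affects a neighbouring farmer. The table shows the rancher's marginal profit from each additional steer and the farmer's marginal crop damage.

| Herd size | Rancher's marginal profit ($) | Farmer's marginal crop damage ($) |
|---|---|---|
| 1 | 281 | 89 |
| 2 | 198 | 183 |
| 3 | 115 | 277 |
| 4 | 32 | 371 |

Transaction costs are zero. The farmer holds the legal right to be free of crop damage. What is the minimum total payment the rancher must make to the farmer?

$272

Efficient level: marginal profit ≥ marginal crop damage through level 2, so k* = 2.
With the farmer holding the right, the rancher must at least compensate total damage at k*: 89 + 183 = 272.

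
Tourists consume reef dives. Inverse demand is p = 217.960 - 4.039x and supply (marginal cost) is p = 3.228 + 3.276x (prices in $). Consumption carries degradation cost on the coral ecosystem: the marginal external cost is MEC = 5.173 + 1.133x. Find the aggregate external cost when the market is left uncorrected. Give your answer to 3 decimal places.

$640.016

Market equilibrium (private): 3.228 + 3.276x = 217.960 - 4.039x → x_m = 29.3550.
Total external cost = ∫₀^{x_m} (5.173 + 1.133x) dx = 5.173×29.3550 + ½×1.133×29.3550² = 640.0155.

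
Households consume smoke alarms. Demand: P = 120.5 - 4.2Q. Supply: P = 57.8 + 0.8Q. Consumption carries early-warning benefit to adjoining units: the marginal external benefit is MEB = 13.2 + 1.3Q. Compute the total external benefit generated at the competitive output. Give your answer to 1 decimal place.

267.7

Market equilibrium (private): 57.8 + 0.8Q = 120.5 - 4.2Q → Q_m = 12.5400.
Total external benefit = ∫₀^{Q_m} (13.2 + 1.3Q) dQ = 13.2×12.5400 + ½×1.3×12.5400² = 267.7415.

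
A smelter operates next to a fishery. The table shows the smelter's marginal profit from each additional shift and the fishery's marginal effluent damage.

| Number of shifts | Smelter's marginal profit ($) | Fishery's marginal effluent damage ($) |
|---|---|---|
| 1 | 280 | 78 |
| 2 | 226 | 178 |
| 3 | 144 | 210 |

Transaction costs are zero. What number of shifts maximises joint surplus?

Bargaining reaches the level where marginal profit last exceeds marginal effluent damage.
That holds through level 2 (226 ≥ 178) but not at 3 (144 < 210).

2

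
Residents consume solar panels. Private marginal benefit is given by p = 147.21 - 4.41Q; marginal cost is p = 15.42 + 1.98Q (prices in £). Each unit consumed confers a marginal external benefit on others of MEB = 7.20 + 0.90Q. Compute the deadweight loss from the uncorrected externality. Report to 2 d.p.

DWL = £60.44

Market equilibrium (private): 15.42 + 1.98Q = 147.21 - 4.41Q → Q_m = 20.6244.
Social marginal benefit = demand + MEB = 154.41 - 3.51Q.
Set SMB = MC: 154.41 - 3.51Q = 15.42 + 1.98Q → Q* = 25.3169.
Between Q* and Q_m the wedge SMB − MC runs linearly from 0 to MEB(Q_m), so the loss is a triangle.
DWL = ½ × 4.6925 × 25.7620 = 60.4441.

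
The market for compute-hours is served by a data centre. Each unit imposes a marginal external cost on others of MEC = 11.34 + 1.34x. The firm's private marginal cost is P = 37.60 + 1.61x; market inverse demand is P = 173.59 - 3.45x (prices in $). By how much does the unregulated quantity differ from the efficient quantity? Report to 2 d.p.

7.40 units

Market equilibrium (private): 37.60 + 1.61x = 173.59 - 3.45x → x_m = 26.8755.
Social marginal cost = private MC + MEC = 48.94 + 2.95x.
Set SMC = demand: 48.94 + 2.95x = 173.59 - 3.45x → x* = 19.4766.
Gap = |26.8755 − 19.4766| = 7.3989.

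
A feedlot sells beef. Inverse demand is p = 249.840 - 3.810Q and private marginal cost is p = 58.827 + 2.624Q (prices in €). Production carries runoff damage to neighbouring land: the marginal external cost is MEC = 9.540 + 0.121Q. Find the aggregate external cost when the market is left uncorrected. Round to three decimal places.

€336.548

Market equilibrium (private): 58.827 + 2.624Q = 249.840 - 3.810Q → Q_m = 29.6881.
Total external cost = ∫₀^{Q_m} (9.540 + 0.121Q) dQ = 9.540×29.6881 + ½×0.121×29.6881² = 336.5482.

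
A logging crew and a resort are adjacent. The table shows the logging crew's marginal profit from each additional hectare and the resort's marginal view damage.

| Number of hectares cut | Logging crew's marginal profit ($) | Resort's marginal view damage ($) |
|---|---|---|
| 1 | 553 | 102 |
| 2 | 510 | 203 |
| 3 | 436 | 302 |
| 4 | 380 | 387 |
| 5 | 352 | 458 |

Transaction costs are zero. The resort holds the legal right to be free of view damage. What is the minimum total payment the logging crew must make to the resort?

Efficient level: marginal profit ≥ marginal view damage through level 3, so k* = 3.
With the resort holding the right, the logging crew must at least compensate total damage at k*: 102 + 203 + 302 = 607.

$607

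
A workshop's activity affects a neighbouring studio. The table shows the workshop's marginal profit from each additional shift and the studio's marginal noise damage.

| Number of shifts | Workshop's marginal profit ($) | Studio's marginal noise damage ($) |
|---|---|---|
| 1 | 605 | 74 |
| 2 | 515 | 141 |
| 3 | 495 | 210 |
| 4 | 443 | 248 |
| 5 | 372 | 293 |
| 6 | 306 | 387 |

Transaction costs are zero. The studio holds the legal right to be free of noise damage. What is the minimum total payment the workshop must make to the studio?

$966

Efficient level: marginal profit ≥ marginal noise damage through level 5, so k* = 5.
With the studio holding the right, the workshop must at least compensate total damage at k*: 74 + 141 + 210 + 248 + 293 = 966.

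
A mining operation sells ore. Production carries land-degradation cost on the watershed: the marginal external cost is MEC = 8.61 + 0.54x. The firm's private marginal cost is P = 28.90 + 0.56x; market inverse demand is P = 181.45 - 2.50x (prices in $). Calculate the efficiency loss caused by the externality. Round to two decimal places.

Market equilibrium (private): 28.90 + 0.56x = 181.45 - 2.50x → x_m = 49.8529.
Social marginal cost = private MC + MEC = 37.51 + 1.10x.
Set SMC = demand: 37.51 + 1.10x = 181.45 - 2.50x → x* = 39.9833.
The welfare-loss triangle has base |x_m − x*| and height MEC(x_m) (the vertical gap between SMC and demand is zero at x* and MEC at x_m).
DWL = ½ × 9.8696 × 35.5306 = 175.3364.

DWL = $175.34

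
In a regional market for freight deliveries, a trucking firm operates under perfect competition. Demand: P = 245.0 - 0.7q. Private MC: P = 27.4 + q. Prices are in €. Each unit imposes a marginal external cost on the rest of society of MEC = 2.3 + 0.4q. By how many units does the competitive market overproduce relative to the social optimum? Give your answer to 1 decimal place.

Market equilibrium (private): 27.4 + q = 245.0 - 0.7q → q_m = 128.0000.
Social marginal cost = private MC + MEC = 29.7 + 1.4q.
Set SMC = demand: 29.7 + 1.4q = 245.0 - 0.7q → q* = 102.5238.
Gap = |128.0000 − 102.5238| = 25.4762.

25.5 units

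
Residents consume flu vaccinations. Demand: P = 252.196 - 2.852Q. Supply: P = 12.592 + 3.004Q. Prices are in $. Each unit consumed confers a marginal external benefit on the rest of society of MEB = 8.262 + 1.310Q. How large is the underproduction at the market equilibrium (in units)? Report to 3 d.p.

Market equilibrium (private): 12.592 + 3.004Q = 252.196 - 2.852Q → Q_m = 40.9160.
Social marginal benefit = demand + MEB = 260.458 - 1.542Q.
Set SMB = MC: 260.458 - 1.542Q = 12.592 + 3.004Q → Q* = 54.5240.
Gap = |40.9160 − 54.5240| = 13.6080.

13.608 units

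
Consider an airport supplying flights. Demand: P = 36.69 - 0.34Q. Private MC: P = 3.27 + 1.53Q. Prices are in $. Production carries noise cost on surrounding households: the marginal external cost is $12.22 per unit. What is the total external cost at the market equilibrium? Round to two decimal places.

$218.39

Market equilibrium (private): 3.27 + 1.53Q = 36.69 - 0.34Q → Q_m = 17.8717.
Total external cost = MEC × Q_m = 12.22 × 17.8717 = 218.3922.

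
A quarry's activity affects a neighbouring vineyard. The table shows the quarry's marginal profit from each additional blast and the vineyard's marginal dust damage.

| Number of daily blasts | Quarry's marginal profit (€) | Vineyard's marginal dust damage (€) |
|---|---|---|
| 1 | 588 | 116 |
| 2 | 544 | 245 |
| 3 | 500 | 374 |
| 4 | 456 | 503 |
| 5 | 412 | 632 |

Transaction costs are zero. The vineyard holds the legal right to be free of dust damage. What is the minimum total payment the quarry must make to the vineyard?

€735

Efficient level: marginal profit ≥ marginal dust damage through level 3, so k* = 3.
With the vineyard holding the right, the quarry must at least compensate total damage at k*: 116 + 245 + 374 = 735.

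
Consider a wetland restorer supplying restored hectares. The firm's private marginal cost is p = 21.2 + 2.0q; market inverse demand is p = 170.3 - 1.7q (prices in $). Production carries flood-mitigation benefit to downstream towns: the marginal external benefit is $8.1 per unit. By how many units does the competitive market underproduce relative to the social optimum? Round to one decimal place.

2.2 units

Market equilibrium (private): 21.2 + 2.0q = 170.3 - 1.7q → q_m = 40.2973.
Social marginal cost = private MC − MEB = 13.1 + 2.0q.
Set SMC = demand: 13.1 + 2.0q = 170.3 - 1.7q → q* = 42.4865.
Gap = |40.2973 − 42.4865| = 2.1892.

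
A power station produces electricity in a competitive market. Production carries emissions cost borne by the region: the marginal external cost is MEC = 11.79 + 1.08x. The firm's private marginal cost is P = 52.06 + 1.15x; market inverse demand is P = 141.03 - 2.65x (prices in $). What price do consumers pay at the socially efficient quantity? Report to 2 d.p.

Social marginal cost = private MC + MEC = 63.85 + 2.23x.
Set SMC = demand: 63.85 + 2.23x = 141.03 - 2.65x → x* = 15.8156.
Consumer price on the demand curve at x*: 141.03 − 2.65×15.8156 = 99.1187.

P = $99.12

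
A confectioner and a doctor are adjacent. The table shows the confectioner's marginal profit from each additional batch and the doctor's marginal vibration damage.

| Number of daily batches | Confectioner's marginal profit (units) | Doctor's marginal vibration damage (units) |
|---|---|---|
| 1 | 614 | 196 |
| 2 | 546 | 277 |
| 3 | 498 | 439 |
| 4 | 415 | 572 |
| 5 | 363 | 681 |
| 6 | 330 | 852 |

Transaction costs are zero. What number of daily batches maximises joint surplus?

Bargaining reaches the level where marginal profit last exceeds marginal vibration damage.
That holds through level 3 (498 ≥ 439) but not at 4 (415 < 572).

3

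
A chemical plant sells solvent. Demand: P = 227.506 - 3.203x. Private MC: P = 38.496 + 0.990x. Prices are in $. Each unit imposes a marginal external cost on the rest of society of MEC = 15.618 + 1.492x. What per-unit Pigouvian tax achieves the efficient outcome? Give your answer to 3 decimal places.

Social marginal cost = private MC + MEC = 54.114 + 2.482x.
Set SMC = demand: 54.114 + 2.482x = 227.506 - 3.203x → x* = 30.4999.
The Pigouvian tax equals MEC at x*: 15.618 + 1.492×30.4999 = 61.1239.

tax = $61.124 per unit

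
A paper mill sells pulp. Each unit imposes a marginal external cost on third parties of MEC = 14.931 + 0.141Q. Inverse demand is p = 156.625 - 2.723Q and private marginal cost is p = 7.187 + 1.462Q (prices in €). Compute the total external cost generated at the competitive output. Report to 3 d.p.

Market equilibrium (private): 7.187 + 1.462Q = 156.625 - 2.723Q → Q_m = 35.7080.
Total external cost = ∫₀^{Q_m} (14.931 + 0.141Q) dQ = 14.931×35.7080 + ½×0.141×35.7080² = 623.0480.

€623.048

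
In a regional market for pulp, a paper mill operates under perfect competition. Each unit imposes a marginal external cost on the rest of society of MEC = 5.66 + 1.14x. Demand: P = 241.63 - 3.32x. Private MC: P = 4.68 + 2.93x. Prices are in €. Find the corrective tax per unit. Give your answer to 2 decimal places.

tax = €41.34 per unit

Social marginal cost = private MC + MEC = 10.34 + 4.07x.
Set SMC = demand: 10.34 + 4.07x = 241.63 - 3.32x → x* = 31.2977.
The Pigouvian tax equals MEC at x*: 5.66 + 1.14×31.2977 = 41.3394.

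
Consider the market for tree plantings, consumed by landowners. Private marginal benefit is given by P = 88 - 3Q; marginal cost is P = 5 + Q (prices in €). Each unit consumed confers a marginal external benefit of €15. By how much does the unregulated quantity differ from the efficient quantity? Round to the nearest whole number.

4 units

Market equilibrium (private): 5 + Q = 88 - 3Q → Q_m = 20.7500.
Social marginal benefit = demand + MEB = 103 - 3Q.
Set SMB = MC: 103 - 3Q = 5 + Q → Q* = 24.5000.
Gap = |20.7500 − 24.5000| = 3.7500.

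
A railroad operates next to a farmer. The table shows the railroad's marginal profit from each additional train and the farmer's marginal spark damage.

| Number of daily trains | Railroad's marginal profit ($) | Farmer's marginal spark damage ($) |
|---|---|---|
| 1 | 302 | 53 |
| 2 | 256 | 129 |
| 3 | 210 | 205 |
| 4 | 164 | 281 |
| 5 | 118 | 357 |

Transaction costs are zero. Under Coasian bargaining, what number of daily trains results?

3

Bargaining reaches the level where marginal profit last exceeds marginal spark damage.
That holds through level 3 (210 ≥ 205) but not at 4 (164 < 281).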